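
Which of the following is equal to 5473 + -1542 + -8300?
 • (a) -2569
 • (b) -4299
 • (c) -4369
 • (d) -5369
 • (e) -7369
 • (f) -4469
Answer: c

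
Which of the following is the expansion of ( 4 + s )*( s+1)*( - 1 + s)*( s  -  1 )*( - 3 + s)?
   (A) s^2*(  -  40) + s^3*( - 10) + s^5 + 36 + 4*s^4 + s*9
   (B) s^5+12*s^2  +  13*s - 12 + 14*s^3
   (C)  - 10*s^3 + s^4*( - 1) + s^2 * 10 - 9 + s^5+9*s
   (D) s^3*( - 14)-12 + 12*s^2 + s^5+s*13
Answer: D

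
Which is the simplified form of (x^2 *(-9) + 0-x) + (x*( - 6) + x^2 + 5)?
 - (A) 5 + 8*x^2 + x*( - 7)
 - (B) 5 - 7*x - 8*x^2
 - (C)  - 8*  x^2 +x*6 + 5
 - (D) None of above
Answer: B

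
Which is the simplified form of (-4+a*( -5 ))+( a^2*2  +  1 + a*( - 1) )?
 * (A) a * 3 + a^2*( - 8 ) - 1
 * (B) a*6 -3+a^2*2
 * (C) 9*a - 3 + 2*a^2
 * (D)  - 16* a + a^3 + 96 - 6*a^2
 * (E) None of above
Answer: E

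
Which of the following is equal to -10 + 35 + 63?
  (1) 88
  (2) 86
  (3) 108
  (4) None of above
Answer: 1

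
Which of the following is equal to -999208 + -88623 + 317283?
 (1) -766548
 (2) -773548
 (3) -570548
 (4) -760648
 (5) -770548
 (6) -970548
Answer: 5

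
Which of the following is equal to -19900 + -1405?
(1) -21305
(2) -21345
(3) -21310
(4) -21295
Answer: 1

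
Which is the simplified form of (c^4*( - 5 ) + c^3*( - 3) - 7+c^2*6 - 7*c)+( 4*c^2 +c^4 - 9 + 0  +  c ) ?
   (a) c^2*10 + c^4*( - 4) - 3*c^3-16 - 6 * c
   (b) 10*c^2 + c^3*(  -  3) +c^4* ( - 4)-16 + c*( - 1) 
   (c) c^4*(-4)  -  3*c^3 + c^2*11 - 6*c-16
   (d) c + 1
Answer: a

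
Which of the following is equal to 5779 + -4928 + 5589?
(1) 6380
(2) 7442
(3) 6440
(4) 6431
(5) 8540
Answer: 3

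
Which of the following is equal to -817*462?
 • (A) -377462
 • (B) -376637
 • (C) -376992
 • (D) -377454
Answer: D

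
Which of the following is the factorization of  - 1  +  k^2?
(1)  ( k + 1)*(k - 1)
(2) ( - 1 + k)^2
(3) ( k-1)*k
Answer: 1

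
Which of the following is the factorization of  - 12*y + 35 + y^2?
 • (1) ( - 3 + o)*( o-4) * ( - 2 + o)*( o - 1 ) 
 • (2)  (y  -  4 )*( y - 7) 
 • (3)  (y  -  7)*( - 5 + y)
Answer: 3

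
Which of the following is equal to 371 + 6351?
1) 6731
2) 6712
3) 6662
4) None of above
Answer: 4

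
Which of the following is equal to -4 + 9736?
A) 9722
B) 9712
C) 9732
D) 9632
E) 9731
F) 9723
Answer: C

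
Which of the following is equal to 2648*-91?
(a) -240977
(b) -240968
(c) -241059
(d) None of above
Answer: b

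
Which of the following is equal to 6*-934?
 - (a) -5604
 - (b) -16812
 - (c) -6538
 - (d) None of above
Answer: a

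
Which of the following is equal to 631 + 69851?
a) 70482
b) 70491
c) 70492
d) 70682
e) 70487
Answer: a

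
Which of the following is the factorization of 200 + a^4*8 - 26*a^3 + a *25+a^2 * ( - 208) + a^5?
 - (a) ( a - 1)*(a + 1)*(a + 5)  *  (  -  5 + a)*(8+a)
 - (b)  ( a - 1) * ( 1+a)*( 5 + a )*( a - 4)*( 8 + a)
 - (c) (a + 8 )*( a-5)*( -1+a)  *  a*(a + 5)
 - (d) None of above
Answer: a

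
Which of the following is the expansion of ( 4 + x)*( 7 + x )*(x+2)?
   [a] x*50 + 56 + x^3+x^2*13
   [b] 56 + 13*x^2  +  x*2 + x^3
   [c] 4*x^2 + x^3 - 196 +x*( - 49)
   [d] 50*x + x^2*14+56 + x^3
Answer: a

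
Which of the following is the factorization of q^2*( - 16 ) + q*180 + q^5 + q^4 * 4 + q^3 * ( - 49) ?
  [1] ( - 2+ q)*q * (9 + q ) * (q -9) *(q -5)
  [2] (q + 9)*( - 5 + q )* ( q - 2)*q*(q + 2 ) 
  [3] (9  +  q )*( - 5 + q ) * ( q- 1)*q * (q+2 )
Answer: 2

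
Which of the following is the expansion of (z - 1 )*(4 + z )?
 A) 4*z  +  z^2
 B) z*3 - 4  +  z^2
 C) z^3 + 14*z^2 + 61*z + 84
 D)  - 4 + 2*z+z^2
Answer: B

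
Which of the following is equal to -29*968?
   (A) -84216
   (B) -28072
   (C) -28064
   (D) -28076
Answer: B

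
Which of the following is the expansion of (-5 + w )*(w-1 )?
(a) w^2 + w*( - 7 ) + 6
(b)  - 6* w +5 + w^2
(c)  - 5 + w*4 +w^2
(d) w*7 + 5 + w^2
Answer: b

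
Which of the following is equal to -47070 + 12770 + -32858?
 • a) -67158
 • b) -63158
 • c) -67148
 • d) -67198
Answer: a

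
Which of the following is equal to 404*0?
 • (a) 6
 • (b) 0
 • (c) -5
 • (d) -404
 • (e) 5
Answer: b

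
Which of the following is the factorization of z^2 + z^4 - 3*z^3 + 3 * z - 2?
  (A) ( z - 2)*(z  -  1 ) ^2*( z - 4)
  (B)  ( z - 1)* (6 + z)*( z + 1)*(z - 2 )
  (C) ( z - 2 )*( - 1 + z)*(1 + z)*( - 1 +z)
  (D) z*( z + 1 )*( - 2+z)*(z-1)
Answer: C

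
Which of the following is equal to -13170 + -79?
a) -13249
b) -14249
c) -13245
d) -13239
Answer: a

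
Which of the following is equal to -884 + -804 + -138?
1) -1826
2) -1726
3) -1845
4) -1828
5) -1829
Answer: 1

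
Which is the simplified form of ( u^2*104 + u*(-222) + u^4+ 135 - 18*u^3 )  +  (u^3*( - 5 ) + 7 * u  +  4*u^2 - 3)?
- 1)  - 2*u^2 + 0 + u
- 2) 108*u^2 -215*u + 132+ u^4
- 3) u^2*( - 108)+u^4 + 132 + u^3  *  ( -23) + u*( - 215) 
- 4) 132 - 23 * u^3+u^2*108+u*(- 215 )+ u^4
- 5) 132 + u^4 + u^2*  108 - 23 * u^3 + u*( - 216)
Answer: 4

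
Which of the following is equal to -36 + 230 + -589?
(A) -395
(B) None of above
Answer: A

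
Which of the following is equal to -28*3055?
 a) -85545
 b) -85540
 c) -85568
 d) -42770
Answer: b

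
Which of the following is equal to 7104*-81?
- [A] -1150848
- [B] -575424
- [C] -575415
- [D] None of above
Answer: B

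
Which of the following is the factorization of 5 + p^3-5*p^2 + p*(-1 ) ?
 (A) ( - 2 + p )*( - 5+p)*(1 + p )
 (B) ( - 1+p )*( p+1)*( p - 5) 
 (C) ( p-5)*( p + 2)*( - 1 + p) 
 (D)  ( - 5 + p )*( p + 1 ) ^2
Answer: B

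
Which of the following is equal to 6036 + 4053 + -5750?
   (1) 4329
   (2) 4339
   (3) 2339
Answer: 2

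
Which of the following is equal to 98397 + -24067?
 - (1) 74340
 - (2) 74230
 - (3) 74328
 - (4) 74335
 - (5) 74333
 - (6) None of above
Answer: 6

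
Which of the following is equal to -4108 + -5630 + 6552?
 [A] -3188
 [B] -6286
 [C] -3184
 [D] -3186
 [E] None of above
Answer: D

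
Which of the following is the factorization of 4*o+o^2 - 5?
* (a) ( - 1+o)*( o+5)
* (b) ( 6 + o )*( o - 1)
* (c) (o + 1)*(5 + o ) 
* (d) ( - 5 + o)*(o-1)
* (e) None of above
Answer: a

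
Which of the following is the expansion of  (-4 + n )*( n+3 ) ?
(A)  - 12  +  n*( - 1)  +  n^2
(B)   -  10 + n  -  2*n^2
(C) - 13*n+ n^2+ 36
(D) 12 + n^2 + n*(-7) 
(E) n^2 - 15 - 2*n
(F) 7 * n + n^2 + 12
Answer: A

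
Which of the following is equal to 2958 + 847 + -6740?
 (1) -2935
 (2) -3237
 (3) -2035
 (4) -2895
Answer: 1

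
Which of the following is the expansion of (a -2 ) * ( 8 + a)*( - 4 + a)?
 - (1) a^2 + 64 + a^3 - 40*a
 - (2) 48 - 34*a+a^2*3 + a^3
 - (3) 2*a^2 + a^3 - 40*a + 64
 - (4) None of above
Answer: 3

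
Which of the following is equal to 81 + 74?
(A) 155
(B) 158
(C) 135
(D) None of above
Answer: A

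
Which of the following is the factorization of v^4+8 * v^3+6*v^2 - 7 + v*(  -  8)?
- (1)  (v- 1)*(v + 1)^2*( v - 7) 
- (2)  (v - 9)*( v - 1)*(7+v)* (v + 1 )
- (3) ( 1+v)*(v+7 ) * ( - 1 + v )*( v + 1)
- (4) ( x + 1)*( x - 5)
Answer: 3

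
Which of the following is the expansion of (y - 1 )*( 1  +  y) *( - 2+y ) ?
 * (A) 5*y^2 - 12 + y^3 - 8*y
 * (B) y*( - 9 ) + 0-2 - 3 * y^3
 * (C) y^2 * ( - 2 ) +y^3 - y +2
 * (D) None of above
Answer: C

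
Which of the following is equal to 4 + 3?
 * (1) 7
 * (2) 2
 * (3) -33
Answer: 1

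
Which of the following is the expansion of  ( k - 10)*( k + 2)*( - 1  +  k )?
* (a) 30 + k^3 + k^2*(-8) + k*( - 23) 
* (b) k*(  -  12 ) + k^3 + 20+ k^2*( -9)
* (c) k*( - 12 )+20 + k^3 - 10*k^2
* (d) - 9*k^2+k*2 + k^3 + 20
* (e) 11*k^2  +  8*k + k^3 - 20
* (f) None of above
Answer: b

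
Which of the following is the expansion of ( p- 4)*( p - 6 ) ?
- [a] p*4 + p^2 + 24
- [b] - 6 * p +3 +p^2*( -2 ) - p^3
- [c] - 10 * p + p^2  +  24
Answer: c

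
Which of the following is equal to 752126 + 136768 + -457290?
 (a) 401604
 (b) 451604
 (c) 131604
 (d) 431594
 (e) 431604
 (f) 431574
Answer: e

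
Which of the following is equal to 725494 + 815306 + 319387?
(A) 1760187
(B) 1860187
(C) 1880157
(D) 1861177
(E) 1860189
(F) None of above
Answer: B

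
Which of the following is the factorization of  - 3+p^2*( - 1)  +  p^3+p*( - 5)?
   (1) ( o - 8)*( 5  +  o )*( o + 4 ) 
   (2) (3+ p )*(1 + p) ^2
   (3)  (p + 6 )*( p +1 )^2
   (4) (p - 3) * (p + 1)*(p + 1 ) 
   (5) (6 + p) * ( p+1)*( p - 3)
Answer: 4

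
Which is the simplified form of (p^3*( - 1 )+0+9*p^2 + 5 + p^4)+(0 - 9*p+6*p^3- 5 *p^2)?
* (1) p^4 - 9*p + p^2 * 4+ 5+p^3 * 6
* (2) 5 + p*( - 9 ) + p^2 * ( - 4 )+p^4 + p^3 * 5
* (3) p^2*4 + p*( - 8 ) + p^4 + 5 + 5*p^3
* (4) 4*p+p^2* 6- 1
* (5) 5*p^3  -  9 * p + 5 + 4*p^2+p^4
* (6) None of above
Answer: 5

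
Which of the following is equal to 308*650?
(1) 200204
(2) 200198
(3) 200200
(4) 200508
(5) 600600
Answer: 3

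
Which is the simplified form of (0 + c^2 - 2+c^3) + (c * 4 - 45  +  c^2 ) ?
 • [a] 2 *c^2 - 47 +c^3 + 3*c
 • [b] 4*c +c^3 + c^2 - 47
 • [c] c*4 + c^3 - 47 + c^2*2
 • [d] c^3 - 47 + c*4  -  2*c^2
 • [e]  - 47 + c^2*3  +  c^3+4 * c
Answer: c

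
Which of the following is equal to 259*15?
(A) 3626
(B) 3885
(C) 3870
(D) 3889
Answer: B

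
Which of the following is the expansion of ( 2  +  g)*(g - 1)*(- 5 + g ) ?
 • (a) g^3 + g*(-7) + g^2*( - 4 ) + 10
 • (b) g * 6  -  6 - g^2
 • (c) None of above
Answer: a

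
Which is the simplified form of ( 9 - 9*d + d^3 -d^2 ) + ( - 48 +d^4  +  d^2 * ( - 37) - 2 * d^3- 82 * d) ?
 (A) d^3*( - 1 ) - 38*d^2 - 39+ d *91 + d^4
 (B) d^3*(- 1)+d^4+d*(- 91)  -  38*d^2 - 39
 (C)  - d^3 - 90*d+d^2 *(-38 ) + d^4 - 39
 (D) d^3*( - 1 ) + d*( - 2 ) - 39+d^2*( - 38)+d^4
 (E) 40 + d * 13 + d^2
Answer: B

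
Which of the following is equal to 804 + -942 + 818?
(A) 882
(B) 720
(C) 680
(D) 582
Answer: C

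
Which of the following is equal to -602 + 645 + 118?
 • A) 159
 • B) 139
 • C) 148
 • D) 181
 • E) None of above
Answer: E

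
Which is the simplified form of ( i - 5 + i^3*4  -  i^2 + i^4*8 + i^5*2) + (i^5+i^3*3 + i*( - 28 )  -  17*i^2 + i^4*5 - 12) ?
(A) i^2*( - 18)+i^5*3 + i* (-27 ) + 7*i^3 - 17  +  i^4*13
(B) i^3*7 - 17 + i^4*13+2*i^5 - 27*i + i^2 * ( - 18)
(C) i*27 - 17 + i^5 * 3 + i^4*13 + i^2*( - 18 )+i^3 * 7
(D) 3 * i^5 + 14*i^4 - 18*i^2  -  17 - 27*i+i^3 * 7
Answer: A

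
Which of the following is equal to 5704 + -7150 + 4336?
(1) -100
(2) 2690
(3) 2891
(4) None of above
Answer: 4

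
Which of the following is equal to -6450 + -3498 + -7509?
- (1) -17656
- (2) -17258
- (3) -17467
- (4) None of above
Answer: 4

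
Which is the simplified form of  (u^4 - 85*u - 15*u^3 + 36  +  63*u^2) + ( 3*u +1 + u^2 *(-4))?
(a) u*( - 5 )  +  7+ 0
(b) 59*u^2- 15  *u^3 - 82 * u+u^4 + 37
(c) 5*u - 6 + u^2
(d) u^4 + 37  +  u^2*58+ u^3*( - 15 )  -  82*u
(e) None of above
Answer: b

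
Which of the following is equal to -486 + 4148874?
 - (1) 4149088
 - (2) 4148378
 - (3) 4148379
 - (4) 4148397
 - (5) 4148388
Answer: 5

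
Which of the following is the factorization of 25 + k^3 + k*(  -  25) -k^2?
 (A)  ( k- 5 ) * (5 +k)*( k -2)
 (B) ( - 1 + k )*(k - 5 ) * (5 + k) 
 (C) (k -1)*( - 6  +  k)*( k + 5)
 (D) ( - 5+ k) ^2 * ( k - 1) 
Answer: B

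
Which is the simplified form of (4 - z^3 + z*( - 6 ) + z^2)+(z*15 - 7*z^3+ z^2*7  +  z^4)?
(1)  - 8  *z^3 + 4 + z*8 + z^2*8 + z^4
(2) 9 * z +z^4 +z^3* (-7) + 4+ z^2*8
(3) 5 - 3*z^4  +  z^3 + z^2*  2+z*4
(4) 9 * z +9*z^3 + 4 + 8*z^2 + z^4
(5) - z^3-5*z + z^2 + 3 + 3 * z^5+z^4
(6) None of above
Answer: 6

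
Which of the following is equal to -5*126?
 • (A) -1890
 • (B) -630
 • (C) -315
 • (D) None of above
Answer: B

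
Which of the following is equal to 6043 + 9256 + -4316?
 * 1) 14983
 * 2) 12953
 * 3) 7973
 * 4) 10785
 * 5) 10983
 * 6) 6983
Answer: 5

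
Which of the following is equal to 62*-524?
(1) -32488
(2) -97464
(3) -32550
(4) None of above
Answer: 1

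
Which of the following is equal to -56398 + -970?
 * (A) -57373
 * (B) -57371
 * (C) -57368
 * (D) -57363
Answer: C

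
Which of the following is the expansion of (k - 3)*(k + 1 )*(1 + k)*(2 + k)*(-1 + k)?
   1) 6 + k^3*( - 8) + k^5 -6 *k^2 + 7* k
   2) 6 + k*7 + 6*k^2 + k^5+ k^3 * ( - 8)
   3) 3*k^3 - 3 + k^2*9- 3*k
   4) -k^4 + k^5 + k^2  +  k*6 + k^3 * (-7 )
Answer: 1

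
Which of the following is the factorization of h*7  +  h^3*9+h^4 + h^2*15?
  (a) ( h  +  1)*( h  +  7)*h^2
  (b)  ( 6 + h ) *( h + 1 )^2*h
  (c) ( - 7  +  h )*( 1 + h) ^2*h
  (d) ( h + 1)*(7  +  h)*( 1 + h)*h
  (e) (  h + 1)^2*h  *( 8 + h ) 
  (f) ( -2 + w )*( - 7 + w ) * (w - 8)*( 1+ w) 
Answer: d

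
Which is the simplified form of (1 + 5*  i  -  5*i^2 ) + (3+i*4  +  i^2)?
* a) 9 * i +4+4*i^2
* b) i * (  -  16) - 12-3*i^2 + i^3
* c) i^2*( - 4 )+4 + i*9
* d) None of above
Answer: c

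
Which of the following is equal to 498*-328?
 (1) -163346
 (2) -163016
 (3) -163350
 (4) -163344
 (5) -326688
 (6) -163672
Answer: 4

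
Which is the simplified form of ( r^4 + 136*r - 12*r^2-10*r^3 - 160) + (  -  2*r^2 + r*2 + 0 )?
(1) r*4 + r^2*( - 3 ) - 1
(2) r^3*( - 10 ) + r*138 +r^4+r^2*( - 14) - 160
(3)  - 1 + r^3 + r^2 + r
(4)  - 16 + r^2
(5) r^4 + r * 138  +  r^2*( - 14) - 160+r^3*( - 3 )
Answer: 2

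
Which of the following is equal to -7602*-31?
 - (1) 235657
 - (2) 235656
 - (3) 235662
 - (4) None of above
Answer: 3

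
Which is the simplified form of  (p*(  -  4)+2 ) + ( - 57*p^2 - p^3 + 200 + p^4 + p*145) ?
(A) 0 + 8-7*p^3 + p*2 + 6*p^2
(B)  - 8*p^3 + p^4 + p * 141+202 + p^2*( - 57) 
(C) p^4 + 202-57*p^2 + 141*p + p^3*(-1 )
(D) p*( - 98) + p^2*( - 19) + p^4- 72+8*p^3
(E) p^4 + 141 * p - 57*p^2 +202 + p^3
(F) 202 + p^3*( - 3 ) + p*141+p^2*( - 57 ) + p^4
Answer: C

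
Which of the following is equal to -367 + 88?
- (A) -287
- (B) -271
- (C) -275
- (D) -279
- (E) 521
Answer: D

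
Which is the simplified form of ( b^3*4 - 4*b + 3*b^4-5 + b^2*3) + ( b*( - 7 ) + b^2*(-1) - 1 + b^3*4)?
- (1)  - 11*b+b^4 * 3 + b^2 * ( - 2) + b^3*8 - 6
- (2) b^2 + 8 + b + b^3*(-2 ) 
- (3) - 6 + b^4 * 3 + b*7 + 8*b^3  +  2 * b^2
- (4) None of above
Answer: 4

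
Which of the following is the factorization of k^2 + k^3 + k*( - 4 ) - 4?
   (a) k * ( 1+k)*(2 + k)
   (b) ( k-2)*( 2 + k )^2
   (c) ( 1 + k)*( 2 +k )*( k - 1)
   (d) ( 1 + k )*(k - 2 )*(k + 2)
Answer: d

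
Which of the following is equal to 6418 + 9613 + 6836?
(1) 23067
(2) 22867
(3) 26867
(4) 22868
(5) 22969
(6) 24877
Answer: 2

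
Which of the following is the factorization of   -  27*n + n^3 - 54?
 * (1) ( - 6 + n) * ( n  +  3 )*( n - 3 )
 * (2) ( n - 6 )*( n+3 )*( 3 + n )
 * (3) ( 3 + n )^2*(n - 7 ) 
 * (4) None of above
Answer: 2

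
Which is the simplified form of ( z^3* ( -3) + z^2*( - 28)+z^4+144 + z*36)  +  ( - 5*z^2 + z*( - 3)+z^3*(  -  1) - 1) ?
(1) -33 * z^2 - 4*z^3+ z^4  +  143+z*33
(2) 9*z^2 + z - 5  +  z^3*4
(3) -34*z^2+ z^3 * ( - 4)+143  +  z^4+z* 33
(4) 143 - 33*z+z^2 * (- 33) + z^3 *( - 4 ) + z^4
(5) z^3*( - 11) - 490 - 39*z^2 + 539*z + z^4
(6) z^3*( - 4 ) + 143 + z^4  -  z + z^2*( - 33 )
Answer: 1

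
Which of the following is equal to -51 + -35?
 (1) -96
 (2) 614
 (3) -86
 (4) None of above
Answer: 3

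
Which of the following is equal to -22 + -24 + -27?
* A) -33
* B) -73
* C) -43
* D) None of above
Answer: B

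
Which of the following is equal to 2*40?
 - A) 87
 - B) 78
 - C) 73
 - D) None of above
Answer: D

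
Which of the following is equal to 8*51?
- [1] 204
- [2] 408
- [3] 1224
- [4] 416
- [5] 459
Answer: 2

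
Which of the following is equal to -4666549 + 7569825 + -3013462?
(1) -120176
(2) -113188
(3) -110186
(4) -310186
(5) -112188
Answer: 3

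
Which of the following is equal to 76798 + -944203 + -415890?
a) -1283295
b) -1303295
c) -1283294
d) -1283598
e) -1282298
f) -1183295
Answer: a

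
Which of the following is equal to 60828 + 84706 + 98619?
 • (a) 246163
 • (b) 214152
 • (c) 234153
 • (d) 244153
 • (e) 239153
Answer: d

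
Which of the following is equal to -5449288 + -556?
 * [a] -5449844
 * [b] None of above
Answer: a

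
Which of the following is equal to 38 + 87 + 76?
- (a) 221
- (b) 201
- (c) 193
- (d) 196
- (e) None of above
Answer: b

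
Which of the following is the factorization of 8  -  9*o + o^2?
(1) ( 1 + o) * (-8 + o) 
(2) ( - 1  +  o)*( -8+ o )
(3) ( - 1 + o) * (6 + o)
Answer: 2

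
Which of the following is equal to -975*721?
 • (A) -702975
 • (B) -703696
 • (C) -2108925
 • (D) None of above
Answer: A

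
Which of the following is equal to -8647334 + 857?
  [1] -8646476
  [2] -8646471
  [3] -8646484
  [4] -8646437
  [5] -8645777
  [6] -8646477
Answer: 6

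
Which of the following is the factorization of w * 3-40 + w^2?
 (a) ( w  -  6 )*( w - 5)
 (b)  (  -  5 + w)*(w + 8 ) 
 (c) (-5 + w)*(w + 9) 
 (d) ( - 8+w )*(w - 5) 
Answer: b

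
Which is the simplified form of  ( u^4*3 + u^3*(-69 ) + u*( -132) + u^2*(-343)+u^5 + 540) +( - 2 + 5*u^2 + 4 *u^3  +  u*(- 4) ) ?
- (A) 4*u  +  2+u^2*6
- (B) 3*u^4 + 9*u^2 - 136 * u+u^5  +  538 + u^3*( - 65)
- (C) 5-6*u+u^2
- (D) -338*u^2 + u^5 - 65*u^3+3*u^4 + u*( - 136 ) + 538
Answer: D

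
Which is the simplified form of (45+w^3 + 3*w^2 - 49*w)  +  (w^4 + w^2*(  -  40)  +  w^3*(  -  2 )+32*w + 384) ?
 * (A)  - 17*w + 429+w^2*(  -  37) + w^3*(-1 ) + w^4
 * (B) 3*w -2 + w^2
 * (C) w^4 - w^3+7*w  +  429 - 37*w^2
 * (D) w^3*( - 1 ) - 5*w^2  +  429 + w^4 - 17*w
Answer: A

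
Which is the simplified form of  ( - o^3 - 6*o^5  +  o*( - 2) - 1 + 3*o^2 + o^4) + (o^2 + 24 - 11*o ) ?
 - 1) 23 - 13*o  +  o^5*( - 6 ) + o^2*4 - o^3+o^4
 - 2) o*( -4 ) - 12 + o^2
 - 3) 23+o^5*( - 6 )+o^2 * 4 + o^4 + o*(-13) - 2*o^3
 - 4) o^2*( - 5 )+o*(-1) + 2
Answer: 1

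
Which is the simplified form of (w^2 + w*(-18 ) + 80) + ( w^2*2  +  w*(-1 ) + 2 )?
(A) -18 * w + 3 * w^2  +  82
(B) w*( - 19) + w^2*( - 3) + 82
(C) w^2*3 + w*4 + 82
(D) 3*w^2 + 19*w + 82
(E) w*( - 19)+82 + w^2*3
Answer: E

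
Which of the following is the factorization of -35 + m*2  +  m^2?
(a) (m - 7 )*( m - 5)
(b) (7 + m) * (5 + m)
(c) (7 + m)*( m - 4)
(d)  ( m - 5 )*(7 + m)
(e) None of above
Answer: d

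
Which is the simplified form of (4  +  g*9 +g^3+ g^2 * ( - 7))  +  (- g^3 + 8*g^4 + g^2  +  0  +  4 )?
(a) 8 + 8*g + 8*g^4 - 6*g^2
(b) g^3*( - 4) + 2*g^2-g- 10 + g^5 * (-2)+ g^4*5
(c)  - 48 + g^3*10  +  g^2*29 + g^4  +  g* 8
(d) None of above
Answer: d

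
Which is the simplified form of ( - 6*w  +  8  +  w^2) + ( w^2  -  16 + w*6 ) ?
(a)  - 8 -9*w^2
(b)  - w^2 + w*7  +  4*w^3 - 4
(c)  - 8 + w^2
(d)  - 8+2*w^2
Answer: d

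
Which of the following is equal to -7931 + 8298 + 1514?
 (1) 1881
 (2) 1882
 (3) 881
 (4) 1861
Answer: 1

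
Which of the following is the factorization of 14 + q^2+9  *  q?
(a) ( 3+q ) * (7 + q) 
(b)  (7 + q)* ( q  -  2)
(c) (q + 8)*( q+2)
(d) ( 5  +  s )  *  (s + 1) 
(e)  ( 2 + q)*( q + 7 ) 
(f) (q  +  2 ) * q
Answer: e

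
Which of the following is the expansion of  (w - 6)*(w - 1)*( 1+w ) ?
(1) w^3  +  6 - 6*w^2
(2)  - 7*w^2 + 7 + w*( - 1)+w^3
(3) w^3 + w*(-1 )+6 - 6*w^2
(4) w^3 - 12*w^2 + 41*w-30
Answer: 3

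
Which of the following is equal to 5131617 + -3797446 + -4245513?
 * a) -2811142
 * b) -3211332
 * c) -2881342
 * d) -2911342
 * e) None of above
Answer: d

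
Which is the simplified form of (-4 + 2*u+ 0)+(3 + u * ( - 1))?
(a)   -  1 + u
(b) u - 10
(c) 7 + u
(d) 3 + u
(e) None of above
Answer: a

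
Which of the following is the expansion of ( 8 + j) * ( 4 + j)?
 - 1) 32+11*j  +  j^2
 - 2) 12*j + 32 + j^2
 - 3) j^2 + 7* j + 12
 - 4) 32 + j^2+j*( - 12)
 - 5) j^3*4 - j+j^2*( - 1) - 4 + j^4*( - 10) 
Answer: 2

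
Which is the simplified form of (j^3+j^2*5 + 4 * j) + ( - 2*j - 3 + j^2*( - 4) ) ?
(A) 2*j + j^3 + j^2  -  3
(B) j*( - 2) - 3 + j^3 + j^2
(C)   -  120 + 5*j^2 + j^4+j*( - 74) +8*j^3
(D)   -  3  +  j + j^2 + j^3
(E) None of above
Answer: A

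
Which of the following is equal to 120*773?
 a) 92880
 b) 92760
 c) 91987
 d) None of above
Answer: b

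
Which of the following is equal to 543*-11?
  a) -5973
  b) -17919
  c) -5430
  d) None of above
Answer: a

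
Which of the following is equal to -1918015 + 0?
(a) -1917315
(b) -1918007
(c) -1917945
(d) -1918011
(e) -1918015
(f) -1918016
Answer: e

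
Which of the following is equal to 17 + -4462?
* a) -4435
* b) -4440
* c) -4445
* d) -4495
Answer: c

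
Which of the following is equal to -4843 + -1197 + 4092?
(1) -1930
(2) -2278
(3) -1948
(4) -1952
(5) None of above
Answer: 3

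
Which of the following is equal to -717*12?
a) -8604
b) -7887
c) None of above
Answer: a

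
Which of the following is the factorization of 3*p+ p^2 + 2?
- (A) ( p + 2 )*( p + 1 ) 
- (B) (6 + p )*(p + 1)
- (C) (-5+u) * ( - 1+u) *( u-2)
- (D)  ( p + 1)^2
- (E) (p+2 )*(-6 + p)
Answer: A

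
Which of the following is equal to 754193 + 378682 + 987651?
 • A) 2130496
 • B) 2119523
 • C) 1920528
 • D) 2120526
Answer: D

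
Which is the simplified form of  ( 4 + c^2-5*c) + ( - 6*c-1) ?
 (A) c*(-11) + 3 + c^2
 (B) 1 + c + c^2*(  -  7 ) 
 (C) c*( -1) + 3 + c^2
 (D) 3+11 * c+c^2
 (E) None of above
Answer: A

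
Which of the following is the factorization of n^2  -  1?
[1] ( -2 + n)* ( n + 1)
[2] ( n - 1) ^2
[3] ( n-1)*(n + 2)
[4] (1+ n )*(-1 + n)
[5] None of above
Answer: 4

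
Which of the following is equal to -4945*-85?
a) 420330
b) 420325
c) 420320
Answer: b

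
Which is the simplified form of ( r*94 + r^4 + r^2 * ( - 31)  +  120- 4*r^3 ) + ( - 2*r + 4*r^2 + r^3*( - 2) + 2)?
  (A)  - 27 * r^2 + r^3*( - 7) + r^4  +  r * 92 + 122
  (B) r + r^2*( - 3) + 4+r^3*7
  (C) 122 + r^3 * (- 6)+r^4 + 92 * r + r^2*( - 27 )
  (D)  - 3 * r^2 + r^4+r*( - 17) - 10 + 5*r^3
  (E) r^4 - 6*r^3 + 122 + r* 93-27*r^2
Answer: C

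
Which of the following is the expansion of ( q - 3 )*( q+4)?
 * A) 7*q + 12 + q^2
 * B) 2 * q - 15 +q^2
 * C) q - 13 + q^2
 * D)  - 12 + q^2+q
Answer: D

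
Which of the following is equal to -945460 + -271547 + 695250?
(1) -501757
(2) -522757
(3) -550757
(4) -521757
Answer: 4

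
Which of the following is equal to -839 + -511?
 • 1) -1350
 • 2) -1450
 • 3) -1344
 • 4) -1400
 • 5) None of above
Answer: 1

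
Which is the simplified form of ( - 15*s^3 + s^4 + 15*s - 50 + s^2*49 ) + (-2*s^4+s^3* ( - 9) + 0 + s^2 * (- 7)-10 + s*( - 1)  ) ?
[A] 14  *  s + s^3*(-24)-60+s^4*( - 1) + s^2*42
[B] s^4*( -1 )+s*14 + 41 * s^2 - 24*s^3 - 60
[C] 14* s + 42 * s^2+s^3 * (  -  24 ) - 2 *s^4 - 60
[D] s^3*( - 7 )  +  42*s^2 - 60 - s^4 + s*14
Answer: A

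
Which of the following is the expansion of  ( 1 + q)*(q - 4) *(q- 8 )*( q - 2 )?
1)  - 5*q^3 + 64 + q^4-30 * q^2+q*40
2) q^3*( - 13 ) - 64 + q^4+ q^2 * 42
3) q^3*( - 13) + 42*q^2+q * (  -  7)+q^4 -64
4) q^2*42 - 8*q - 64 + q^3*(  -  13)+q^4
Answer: 4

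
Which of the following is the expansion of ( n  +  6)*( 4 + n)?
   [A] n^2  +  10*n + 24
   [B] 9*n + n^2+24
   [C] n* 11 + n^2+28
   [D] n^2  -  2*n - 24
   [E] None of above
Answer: A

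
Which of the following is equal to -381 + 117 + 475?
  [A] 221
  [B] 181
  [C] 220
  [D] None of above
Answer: D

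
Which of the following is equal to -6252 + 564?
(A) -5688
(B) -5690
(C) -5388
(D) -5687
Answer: A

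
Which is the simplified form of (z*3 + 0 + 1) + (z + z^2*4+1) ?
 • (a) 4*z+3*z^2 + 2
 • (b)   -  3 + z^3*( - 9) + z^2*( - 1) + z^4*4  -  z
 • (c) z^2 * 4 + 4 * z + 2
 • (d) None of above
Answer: c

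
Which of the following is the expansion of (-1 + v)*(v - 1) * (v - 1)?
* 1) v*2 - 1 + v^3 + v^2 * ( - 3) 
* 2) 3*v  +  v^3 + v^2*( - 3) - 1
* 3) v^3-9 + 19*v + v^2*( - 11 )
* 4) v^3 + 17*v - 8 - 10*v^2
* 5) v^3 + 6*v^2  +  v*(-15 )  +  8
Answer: 2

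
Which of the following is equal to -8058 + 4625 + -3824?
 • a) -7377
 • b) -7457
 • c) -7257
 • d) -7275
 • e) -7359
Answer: c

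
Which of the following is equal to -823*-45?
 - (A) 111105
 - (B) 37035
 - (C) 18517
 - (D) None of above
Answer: B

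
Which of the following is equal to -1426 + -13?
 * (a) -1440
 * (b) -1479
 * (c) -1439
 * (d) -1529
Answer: c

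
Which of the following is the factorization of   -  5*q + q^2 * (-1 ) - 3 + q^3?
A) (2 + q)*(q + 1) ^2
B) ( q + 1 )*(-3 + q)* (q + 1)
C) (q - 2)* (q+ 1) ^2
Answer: B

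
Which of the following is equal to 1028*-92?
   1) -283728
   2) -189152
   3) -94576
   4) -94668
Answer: 3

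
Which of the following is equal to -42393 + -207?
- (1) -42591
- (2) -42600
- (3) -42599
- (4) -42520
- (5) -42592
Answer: 2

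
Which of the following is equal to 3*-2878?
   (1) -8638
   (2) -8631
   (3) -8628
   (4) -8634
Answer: 4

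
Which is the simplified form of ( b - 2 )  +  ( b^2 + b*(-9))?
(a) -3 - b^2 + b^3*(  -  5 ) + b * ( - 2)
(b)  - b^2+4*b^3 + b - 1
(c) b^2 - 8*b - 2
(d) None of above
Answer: c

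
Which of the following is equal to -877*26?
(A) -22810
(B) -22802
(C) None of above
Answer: B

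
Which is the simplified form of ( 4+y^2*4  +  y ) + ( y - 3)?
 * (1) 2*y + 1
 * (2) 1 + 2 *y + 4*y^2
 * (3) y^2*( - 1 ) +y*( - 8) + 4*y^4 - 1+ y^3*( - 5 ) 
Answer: 2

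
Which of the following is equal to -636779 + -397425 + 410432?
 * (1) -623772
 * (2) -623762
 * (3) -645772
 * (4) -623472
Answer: 1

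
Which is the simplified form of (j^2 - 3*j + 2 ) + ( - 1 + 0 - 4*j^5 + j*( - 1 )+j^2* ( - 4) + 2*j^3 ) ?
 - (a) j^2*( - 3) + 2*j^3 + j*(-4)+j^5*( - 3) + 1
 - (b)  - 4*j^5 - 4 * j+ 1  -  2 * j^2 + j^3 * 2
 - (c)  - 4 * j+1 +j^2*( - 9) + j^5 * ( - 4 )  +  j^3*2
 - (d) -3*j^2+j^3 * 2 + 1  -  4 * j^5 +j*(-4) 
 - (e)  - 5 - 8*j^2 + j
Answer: d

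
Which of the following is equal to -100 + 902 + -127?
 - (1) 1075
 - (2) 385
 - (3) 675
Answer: 3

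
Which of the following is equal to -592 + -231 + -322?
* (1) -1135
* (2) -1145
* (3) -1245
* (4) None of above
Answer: 2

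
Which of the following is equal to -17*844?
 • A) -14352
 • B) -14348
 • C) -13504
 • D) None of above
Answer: B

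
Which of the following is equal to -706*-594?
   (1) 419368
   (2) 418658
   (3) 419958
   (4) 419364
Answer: 4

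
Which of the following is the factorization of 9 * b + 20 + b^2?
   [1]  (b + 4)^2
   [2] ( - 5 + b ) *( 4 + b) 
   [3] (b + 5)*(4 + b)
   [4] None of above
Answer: 3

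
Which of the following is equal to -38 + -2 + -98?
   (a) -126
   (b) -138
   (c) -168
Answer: b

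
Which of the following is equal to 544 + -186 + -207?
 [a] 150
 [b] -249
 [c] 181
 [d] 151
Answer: d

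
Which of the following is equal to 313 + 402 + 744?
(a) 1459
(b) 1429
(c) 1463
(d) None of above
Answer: a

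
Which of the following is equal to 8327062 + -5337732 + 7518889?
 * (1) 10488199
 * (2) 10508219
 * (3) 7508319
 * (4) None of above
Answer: 2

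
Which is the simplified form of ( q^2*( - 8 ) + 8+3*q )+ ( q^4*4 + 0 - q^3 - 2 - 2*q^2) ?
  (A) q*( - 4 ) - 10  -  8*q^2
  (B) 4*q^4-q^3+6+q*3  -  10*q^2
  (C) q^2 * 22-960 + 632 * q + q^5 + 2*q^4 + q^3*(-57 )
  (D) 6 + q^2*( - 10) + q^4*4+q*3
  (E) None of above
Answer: B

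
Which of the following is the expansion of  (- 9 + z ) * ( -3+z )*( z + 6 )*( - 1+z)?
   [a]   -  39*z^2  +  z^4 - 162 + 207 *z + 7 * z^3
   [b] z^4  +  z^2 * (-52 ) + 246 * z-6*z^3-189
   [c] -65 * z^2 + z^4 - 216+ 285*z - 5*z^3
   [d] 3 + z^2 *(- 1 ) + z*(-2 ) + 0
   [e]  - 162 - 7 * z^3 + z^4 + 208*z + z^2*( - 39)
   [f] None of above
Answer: f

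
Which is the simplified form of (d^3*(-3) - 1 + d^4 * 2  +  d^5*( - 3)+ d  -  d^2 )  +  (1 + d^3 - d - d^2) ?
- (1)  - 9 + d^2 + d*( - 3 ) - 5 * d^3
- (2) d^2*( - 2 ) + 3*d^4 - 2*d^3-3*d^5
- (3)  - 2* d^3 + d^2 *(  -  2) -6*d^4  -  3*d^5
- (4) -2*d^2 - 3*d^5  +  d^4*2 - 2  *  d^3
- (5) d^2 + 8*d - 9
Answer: 4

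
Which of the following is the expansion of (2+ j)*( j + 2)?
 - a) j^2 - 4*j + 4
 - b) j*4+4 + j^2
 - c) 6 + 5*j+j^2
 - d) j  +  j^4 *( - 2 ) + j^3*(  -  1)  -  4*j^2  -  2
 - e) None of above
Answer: b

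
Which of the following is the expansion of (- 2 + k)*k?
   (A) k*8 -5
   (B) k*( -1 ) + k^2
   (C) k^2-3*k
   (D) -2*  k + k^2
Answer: D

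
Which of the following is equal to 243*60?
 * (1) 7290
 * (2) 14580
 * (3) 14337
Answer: 2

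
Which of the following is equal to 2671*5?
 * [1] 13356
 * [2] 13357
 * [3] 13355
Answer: 3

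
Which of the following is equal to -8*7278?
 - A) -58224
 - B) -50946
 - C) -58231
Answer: A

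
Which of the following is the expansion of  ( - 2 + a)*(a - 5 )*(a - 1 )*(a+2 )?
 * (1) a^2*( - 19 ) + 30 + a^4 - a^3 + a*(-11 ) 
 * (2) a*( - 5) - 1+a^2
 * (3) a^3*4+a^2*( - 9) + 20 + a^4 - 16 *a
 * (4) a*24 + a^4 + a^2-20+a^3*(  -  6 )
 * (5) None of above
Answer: 4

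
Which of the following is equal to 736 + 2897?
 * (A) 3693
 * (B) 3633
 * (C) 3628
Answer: B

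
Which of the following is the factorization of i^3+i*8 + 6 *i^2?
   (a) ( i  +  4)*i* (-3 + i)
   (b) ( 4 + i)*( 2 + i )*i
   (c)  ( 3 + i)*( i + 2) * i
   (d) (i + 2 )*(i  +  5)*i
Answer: b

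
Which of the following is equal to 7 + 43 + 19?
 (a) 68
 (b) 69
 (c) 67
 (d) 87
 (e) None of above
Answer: b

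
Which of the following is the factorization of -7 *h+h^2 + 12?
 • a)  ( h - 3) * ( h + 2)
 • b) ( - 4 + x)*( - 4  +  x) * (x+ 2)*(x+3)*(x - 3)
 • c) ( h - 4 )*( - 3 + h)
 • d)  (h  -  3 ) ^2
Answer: c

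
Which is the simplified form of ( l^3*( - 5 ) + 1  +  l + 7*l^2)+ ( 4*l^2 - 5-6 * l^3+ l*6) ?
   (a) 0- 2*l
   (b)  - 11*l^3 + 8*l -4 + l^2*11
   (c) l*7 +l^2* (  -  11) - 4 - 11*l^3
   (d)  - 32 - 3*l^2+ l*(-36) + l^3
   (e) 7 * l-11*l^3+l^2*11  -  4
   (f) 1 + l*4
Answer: e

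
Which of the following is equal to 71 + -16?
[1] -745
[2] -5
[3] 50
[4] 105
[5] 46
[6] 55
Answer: 6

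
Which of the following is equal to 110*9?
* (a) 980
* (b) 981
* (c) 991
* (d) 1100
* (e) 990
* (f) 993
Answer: e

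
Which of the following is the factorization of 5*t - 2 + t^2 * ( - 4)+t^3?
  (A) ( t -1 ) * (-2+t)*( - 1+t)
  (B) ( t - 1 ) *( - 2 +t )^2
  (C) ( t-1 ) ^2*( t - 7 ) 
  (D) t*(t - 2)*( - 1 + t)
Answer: A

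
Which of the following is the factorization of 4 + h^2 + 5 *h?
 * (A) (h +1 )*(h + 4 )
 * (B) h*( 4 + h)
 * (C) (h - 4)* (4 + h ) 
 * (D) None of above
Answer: A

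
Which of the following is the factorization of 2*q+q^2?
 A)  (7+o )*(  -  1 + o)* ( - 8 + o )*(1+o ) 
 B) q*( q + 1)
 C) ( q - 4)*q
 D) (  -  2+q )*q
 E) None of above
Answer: E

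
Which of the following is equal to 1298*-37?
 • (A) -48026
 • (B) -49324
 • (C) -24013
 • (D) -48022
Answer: A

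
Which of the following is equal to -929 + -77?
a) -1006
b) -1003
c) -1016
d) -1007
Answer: a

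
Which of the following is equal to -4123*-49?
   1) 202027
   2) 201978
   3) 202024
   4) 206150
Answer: 1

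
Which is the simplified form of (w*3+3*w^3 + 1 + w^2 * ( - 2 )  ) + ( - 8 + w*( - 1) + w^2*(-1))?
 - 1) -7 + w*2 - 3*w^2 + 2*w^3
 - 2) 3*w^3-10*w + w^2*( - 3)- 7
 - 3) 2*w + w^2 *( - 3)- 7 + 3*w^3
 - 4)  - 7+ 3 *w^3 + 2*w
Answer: 3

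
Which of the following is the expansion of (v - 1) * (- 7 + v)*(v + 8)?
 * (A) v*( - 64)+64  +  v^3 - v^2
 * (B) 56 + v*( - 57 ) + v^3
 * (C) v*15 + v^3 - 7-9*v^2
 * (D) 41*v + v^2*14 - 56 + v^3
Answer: B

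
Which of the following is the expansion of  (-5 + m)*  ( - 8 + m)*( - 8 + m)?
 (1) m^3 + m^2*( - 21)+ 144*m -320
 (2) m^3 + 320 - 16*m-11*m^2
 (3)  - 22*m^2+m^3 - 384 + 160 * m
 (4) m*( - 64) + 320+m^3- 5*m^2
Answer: 1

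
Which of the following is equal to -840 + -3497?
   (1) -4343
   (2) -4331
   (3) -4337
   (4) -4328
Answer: 3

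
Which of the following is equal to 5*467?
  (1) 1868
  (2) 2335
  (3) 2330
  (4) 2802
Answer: 2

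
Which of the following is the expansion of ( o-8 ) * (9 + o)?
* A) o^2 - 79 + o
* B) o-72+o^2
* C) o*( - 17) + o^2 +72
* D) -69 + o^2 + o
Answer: B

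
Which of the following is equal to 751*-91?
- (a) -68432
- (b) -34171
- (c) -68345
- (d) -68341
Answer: d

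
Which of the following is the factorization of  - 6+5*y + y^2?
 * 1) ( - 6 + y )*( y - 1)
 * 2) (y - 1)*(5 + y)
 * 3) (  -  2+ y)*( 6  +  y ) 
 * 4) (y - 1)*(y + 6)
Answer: 4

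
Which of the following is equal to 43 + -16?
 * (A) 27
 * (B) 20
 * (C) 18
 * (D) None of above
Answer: A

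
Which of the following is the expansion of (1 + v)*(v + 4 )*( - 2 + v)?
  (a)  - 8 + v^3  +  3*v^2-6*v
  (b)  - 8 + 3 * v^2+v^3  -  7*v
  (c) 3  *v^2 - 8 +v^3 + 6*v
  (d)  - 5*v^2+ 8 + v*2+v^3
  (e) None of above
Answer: a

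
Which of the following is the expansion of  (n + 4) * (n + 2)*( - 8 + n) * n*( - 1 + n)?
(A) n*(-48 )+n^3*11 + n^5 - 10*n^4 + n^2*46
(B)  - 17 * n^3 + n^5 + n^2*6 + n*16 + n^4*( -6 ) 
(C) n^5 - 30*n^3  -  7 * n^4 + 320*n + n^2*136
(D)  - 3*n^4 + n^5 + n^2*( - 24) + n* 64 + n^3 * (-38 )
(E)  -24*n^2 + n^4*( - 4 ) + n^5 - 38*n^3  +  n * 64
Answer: D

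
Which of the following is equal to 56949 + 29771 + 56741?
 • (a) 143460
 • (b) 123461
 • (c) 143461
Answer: c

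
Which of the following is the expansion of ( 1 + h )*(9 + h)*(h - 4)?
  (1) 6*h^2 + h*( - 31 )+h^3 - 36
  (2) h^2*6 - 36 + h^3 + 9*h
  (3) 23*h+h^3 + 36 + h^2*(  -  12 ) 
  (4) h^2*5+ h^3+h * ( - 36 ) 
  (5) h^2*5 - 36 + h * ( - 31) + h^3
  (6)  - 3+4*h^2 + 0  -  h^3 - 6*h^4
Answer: 1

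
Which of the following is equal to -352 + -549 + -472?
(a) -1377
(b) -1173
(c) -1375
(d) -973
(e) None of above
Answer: e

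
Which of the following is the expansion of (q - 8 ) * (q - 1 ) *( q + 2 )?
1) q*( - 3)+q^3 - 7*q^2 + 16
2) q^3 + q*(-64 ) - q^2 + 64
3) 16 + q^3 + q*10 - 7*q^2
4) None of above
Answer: 4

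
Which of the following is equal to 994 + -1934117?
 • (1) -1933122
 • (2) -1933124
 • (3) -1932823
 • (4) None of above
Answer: 4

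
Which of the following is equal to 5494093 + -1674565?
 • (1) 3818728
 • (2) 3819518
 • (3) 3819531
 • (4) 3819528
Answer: 4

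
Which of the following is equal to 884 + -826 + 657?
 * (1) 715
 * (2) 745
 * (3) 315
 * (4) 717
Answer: 1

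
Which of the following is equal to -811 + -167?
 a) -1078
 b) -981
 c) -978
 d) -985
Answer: c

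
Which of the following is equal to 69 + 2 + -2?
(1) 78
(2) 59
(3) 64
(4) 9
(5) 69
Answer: 5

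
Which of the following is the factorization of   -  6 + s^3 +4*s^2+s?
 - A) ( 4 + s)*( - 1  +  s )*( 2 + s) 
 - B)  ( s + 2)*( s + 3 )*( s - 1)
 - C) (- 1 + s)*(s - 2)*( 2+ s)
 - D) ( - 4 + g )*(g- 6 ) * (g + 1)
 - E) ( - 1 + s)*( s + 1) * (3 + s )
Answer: B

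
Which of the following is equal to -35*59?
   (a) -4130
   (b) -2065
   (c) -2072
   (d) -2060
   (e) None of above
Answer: b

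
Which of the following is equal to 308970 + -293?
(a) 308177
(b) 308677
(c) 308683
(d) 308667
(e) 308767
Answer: b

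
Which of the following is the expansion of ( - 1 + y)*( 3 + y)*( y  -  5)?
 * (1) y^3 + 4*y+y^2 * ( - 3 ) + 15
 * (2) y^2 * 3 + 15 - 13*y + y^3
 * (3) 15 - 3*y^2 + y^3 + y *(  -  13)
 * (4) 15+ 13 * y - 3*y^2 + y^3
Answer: 3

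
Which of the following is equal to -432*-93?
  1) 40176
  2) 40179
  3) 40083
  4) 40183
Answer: 1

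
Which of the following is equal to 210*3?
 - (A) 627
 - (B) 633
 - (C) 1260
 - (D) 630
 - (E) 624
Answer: D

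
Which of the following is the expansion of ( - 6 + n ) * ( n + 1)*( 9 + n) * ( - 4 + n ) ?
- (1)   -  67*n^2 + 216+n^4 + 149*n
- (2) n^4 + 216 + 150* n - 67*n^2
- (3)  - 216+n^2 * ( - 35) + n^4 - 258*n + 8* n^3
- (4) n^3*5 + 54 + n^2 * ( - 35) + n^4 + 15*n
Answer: 2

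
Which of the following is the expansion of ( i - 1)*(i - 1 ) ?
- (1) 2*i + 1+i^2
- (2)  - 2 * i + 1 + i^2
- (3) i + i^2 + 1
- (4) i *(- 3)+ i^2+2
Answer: 2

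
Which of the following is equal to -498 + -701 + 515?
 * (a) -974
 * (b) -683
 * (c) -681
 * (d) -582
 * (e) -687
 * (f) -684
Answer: f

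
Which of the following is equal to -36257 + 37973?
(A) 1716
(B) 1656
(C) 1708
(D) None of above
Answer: A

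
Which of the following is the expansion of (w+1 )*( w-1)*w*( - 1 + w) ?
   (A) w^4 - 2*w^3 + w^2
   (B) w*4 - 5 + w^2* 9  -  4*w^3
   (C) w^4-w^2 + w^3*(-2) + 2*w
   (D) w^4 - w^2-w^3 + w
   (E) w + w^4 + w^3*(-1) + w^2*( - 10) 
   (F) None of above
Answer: D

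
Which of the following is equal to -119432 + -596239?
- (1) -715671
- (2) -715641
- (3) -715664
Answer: 1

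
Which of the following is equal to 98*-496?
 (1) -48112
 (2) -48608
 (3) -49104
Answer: 2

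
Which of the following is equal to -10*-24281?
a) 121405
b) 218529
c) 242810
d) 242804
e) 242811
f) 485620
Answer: c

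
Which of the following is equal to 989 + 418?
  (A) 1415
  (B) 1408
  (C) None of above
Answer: C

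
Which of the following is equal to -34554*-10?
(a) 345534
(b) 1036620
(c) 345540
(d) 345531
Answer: c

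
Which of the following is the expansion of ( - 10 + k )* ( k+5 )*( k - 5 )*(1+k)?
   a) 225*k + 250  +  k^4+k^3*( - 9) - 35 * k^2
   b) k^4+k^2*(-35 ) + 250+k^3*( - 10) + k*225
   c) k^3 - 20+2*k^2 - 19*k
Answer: a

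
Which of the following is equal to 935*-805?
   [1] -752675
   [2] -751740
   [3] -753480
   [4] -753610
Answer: 1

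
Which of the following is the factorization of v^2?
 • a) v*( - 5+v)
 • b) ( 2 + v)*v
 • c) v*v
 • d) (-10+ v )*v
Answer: c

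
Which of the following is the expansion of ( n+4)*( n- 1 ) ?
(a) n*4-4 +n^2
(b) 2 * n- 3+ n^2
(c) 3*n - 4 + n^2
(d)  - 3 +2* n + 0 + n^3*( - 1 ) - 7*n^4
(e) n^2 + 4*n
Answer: c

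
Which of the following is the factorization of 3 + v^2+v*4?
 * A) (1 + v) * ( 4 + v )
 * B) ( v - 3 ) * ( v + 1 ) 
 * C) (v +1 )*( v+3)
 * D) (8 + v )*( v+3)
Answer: C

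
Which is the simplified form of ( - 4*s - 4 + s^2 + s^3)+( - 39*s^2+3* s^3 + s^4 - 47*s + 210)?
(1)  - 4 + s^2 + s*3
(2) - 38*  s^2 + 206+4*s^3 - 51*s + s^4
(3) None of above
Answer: 2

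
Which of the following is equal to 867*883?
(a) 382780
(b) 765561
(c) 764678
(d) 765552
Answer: b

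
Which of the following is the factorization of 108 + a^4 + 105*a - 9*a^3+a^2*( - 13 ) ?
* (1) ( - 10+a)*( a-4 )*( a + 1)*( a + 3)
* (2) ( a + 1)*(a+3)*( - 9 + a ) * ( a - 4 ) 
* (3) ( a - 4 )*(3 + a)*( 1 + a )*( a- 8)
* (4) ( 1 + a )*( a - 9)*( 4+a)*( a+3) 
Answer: 2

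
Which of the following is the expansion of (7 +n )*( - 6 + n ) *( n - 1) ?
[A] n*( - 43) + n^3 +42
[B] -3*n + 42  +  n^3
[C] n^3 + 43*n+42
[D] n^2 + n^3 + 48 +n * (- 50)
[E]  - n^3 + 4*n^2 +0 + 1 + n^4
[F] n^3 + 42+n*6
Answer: A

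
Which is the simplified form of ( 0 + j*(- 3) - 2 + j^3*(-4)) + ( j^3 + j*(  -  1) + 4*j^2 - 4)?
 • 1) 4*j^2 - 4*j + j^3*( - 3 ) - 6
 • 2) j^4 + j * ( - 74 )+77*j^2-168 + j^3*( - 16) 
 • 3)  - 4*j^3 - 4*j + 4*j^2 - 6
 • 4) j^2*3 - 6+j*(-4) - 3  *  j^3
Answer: 1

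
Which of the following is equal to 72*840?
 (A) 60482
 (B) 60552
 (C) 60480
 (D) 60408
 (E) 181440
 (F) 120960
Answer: C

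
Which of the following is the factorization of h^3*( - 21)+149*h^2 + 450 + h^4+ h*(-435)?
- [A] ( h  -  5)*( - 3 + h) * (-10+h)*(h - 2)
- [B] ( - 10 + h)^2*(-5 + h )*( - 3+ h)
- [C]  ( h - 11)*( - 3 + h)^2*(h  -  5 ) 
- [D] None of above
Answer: D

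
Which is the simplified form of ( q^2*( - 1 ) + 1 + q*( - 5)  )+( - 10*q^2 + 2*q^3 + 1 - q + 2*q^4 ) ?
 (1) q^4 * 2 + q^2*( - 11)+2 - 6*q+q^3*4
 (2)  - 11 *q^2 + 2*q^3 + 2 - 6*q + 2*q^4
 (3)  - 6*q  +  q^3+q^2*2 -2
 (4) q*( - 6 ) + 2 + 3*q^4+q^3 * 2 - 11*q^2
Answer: 2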